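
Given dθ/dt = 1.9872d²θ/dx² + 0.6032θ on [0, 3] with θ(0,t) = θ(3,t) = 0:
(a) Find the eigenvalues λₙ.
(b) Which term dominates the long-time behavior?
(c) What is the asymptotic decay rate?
Eigenvalues: λₙ = 1.9872n²π²/3² - 0.6032.
First three modes:
  n=1: λ₁ = 1.9872π²/3² - 0.6032 ≈ 1.576
  n=2: λ₂ = 7.9488π²/3² - 0.6032 ≈ 8.114
  n=3: λ₃ = 17.8848π²/3² - 0.6032 ≈ 19.01
Since 1.9872π²/3² ≈ 2.179 > 0.6032, all λₙ > 0.
The n=1 mode decays slowest → dominates as t → ∞.
Asymptotic: θ ~ c₁ sin(πx/3) e^{-λ₁t} with decay rate λ₁ ≈ 1.576.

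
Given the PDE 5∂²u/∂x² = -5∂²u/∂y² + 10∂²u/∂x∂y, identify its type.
Rewriting in standard form: 5∂²u/∂x² - 10∂²u/∂x∂y + 5∂²u/∂y² = 0. The second-order coefficients are A = 5, B = -10, C = 5. Since B² - 4AC = 0 = 0, this is a parabolic PDE.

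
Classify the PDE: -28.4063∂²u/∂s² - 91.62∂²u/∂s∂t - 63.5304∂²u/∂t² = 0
A = -28.4063, B = -91.62, C = -63.5304. Discriminant B² - 4AC = 1175.56999392. Since 1175.56999392 > 0, hyperbolic.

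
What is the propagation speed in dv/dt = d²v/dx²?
Infinite. The heat equation is parabolic, not hyperbolic, so disturbances propagate instantly.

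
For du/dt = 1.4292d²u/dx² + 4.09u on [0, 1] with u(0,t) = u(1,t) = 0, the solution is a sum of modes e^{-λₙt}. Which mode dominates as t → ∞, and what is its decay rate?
Eigenvalues: λₙ = 1.4292n²π²/1² - 4.09.
First three modes:
  n=1: λ₁ = 1.4292π² - 4.09 ≈ 10.016
  n=2: λ₂ = 5.7168π² - 4.09 ≈ 52.333
  n=3: λ₃ = 12.8628π² - 4.09 ≈ 122.861
Since 1.4292π² ≈ 14.106 > 4.09, all λₙ > 0.
The n=1 mode decays slowest → dominates as t → ∞.
Asymptotic: u ~ c₁ sin(πx/1) e^{-λ₁t} with decay rate λ₁ ≈ 10.016.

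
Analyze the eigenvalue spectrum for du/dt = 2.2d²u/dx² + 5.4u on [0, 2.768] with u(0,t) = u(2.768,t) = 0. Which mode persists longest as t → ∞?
Eigenvalues: λₙ = 2.2n²π²/2.768² - 5.4.
First three modes:
  n=1: λ₁ = 2.2π²/2.768² - 5.4 ≈ -2.566
  n=2: λ₂ = 8.8π²/2.768² - 5.4 ≈ 5.936
  n=3: λ₃ = 19.8π²/2.768² - 5.4 ≈ 20.105
Since 2.2π²/2.768² ≈ 2.834 < 5.4, λ₁ < 0.
The n=1 mode grows fastest (−λₙ is largest for n=1) → dominates.
Asymptotic: u ~ c₁ sin(πx/2.768) e^{2.566t} (exponential growth at rate −λ₁ ≈ 2.566).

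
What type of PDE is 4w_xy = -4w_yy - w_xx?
Rewriting in standard form: w_xx + 4w_xy + 4w_yy = 0. With A = 1, B = 4, C = 4, the discriminant is 0. This is a parabolic PDE.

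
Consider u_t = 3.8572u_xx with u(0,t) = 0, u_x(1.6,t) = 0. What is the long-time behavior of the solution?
As t → ∞, u → 0. Heat escapes through the Dirichlet boundary.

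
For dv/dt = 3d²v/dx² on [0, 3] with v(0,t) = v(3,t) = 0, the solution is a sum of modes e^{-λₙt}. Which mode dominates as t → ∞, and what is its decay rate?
Eigenvalues: λₙ = 3n²π²/3².
First three modes:
  n=1: λ₁ = 3π²/3² ≈ 3.29
  n=2: λ₂ = 12π²/3² ≈ 13.159 (4× faster decay)
  n=3: λ₃ = 27π²/3² ≈ 29.609 (9× faster decay)
As t → ∞, higher modes decay exponentially faster. The n=1 mode dominates: v ~ c₁ sin(πx/3) e^{-λ₁t}.
Decay rate: λ₁ = 3π²/3² ≈ 3.29.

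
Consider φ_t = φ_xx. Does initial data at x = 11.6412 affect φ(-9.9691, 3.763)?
Yes, for any finite x. The heat equation has infinite propagation speed, so all initial data affects all points at any t > 0.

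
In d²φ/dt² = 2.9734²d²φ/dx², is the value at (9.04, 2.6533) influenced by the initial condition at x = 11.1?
Yes. The domain of dependence is [1.15067778, 16.92932222], and 11.1 ∈ [1.15067778, 16.92932222].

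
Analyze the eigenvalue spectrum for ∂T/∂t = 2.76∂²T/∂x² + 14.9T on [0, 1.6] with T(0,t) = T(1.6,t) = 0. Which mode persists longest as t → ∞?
Eigenvalues: λₙ = 2.76n²π²/1.6² - 14.9.
First three modes:
  n=1: λ₁ = 2.76π²/1.6² - 14.9 ≈ -4.259
  n=2: λ₂ = 11.04π²/1.6² - 14.9 ≈ 27.663
  n=3: λ₃ = 24.84π²/1.6² - 14.9 ≈ 80.866
Since 2.76π²/1.6² ≈ 10.641 < 14.9, λ₁ < 0.
The n=1 mode grows fastest (−λₙ is largest for n=1) → dominates.
Asymptotic: T ~ c₁ sin(πx/1.6) e^{4.259t} (exponential growth at rate −λ₁ ≈ 4.259).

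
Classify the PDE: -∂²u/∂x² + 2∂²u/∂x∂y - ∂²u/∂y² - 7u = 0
A = -1, B = 2, C = -1. Discriminant B² - 4AC = 0. Since 0 = 0, parabolic.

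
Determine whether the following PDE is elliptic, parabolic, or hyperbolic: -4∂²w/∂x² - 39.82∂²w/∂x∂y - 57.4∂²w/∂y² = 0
Coefficients: A = -4, B = -39.82, C = -57.4. B² - 4AC = 667.2324, which is positive, so the equation is hyperbolic.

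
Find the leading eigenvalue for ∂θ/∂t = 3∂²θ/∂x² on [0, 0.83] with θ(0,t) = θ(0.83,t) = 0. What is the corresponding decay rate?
Eigenvalues: λₙ = 3n²π²/0.83².
First three modes:
  n=1: λ₁ = 3π²/0.83² ≈ 42.98
  n=2: λ₂ = 12π²/0.83² ≈ 171.919 (4× faster decay)
  n=3: λ₃ = 27π²/0.83² ≈ 386.819 (9× faster decay)
As t → ∞, higher modes decay exponentially faster. The n=1 mode dominates: θ ~ c₁ sin(πx/0.83) e^{-λ₁t}.
Decay rate: λ₁ = 3π²/0.83² ≈ 42.98.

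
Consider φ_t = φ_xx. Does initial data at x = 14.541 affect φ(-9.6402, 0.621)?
Yes, for any finite x. The heat equation has infinite propagation speed, so all initial data affects all points at any t > 0.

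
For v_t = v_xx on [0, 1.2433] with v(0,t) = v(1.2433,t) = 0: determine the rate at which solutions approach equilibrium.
Eigenvalues: λₙ = n²π²/1.2433².
First three modes:
  n=1: λ₁ = π²/1.2433² ≈ 6.385
  n=2: λ₂ = 4π²/1.2433² ≈ 25.539 (4× faster decay)
  n=3: λ₃ = 9π²/1.2433² ≈ 57.463 (9× faster decay)
As t → ∞, higher modes decay exponentially faster. The n=1 mode dominates: v ~ c₁ sin(πx/1.2433) e^{-λ₁t}.
Decay rate: λ₁ = π²/1.2433² ≈ 6.385.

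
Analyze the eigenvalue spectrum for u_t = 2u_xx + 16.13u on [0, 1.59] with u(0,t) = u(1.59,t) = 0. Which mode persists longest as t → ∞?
Eigenvalues: λₙ = 2n²π²/1.59² - 16.13.
First three modes:
  n=1: λ₁ = 2π²/1.59² - 16.13 ≈ -8.322
  n=2: λ₂ = 8π²/1.59² - 16.13 ≈ 15.102
  n=3: λ₃ = 18π²/1.59² - 16.13 ≈ 54.141
Since 2π²/1.59² ≈ 7.808 < 16.13, λ₁ < 0.
The n=1 mode grows fastest (−λₙ is largest for n=1) → dominates.
Asymptotic: u ~ c₁ sin(πx/1.59) e^{8.322t} (exponential growth at rate −λ₁ ≈ 8.322).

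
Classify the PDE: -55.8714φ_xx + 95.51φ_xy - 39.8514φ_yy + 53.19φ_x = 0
A = -55.8714, B = 95.51, C = -39.8514. Discriminant B² - 4AC = 215.94606016. Since 215.94606016 > 0, hyperbolic.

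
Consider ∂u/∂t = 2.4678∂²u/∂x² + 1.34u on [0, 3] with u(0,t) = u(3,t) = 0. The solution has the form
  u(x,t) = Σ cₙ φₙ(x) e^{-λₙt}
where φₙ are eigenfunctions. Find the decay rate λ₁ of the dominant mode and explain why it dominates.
Eigenvalues: λₙ = 2.4678n²π²/3² - 1.34.
First three modes:
  n=1: λ₁ = 2.4678π²/3² - 1.34 ≈ 1.366
  n=2: λ₂ = 9.8712π²/3² - 1.34 ≈ 9.485
  n=3: λ₃ = 22.2102π²/3² - 1.34 ≈ 23.016
Since 2.4678π²/3² ≈ 2.706 > 1.34, all λₙ > 0.
The n=1 mode decays slowest → dominates as t → ∞.
Asymptotic: u ~ c₁ sin(πx/3) e^{-λ₁t} with decay rate λ₁ ≈ 1.366.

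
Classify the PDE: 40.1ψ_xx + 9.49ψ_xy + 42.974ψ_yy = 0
A = 40.1, B = 9.49, C = 42.974. Discriminant B² - 4AC = -6802.9695. Since -6802.9695 < 0, elliptic.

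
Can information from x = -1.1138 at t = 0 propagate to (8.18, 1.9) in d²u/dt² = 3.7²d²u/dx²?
No. The domain of dependence is [1.15, 15.21], and -1.1138 is outside this interval.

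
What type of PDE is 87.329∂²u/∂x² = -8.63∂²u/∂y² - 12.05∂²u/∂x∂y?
Rewriting in standard form: 87.329∂²u/∂x² + 12.05∂²u/∂x∂y + 8.63∂²u/∂y² = 0. With A = 87.329, B = 12.05, C = 8.63, the discriminant is -2869.39458. This is an elliptic PDE.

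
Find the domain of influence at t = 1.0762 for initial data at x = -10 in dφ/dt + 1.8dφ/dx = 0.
At x = -8.06284. The characteristic carries data from (-10, 0) to (-8.06284, 1.0762).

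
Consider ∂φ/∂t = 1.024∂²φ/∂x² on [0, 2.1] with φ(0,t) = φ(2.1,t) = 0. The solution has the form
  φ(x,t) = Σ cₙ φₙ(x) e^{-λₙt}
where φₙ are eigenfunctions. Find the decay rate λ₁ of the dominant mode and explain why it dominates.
Eigenvalues: λₙ = 1.024n²π²/2.1².
First three modes:
  n=1: λ₁ = 1.024π²/2.1² ≈ 2.292
  n=2: λ₂ = 4.096π²/2.1² ≈ 9.167 (4× faster decay)
  n=3: λ₃ = 9.216π²/2.1² ≈ 20.625 (9× faster decay)
As t → ∞, higher modes decay exponentially faster. The n=1 mode dominates: φ ~ c₁ sin(πx/2.1) e^{-λ₁t}.
Decay rate: λ₁ = 1.024π²/2.1² ≈ 2.292.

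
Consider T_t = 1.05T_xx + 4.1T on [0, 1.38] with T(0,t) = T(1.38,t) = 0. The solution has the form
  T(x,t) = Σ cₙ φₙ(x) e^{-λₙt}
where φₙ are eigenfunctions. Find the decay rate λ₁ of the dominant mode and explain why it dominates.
Eigenvalues: λₙ = 1.05n²π²/1.38² - 4.1.
First three modes:
  n=1: λ₁ = 1.05π²/1.38² - 4.1 ≈ 1.342
  n=2: λ₂ = 4.2π²/1.38² - 4.1 ≈ 17.667
  n=3: λ₃ = 9.45π²/1.38² - 4.1 ≈ 44.875
Since 1.05π²/1.38² ≈ 5.442 > 4.1, all λₙ > 0.
The n=1 mode decays slowest → dominates as t → ∞.
Asymptotic: T ~ c₁ sin(πx/1.38) e^{-λ₁t} with decay rate λ₁ ≈ 1.342.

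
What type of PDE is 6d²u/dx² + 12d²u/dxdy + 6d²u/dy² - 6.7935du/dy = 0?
With A = 6, B = 12, C = 6, the discriminant is 0. This is a parabolic PDE.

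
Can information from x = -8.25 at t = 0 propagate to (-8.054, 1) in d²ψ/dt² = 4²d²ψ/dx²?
Yes. The domain of dependence is [-12.054, -4.054], and -8.25 ∈ [-12.054, -4.054].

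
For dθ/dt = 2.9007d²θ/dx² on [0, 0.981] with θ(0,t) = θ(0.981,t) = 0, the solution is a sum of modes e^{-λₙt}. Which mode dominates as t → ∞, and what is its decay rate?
Eigenvalues: λₙ = 2.9007n²π²/0.981².
First three modes:
  n=1: λ₁ = 2.9007π²/0.981² ≈ 29.748
  n=2: λ₂ = 11.6028π²/0.981² ≈ 118.994 (4× faster decay)
  n=3: λ₃ = 26.1063π²/0.981² ≈ 267.736 (9× faster decay)
As t → ∞, higher modes decay exponentially faster. The n=1 mode dominates: θ ~ c₁ sin(πx/0.981) e^{-λ₁t}.
Decay rate: λ₁ = 2.9007π²/0.981² ≈ 29.748.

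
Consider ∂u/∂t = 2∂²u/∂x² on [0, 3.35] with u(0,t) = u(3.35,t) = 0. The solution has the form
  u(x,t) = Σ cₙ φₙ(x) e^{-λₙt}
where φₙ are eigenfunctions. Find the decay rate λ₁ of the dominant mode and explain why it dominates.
Eigenvalues: λₙ = 2n²π²/3.35².
First three modes:
  n=1: λ₁ = 2π²/3.35² ≈ 1.759
  n=2: λ₂ = 8π²/3.35² ≈ 7.036 (4× faster decay)
  n=3: λ₃ = 18π²/3.35² ≈ 15.83 (9× faster decay)
As t → ∞, higher modes decay exponentially faster. The n=1 mode dominates: u ~ c₁ sin(πx/3.35) e^{-λ₁t}.
Decay rate: λ₁ = 2π²/3.35² ≈ 1.759.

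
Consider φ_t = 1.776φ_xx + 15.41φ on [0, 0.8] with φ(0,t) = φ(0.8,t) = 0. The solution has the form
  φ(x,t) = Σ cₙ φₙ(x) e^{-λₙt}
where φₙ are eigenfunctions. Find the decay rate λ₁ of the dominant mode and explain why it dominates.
Eigenvalues: λₙ = 1.776n²π²/0.8² - 15.41.
First three modes:
  n=1: λ₁ = 1.776π²/0.8² - 15.41 ≈ 11.978
  n=2: λ₂ = 7.104π²/0.8² - 15.41 ≈ 94.143
  n=3: λ₃ = 15.984π²/0.8² - 15.41 ≈ 231.083
Since 1.776π²/0.8² ≈ 27.388 > 15.41, all λₙ > 0.
The n=1 mode decays slowest → dominates as t → ∞.
Asymptotic: φ ~ c₁ sin(πx/0.8) e^{-λ₁t} with decay rate λ₁ ≈ 11.978.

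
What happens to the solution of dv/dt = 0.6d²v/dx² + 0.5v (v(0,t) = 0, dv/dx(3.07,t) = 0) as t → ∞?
v grows unboundedly. Reaction dominates diffusion (r=0.5 > κπ²/(4L²)≈0.16); solution grows exponentially.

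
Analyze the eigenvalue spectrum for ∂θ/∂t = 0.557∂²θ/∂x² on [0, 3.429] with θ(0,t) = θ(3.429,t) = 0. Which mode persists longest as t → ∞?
Eigenvalues: λₙ = 0.557n²π²/3.429².
First three modes:
  n=1: λ₁ = 0.557π²/3.429² ≈ 0.468
  n=2: λ₂ = 2.228π²/3.429² ≈ 1.87 (4× faster decay)
  n=3: λ₃ = 5.013π²/3.429² ≈ 4.208 (9× faster decay)
As t → ∞, higher modes decay exponentially faster. The n=1 mode dominates: θ ~ c₁ sin(πx/3.429) e^{-λ₁t}.
Decay rate: λ₁ = 0.557π²/3.429² ≈ 0.468.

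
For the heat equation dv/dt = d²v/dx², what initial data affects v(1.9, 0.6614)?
The entire real line. The heat equation has infinite propagation speed: any initial disturbance instantly affects all points (though exponentially small far away).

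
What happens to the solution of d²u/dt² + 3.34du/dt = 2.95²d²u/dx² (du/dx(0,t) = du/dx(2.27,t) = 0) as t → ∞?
u → constant (steady state). Damping (γ=3.34) dissipates the nonconstant modes; with Neumann BCs the spatial average obeys M''+γM'=0 and tends to a finite limit.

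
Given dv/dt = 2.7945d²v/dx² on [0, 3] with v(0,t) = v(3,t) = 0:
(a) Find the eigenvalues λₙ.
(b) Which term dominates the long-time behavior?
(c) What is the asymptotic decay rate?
Eigenvalues: λₙ = 2.7945n²π²/3².
First three modes:
  n=1: λ₁ = 2.7945π²/3² ≈ 3.065
  n=2: λ₂ = 11.178π²/3² ≈ 12.258 (4× faster decay)
  n=3: λ₃ = 25.1505π²/3² ≈ 27.581 (9× faster decay)
As t → ∞, higher modes decay exponentially faster. The n=1 mode dominates: v ~ c₁ sin(πx/3) e^{-λ₁t}.
Decay rate: λ₁ = 2.7945π²/3² ≈ 3.065.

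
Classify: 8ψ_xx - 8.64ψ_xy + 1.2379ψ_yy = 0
Hyperbolic (discriminant = 35.0368).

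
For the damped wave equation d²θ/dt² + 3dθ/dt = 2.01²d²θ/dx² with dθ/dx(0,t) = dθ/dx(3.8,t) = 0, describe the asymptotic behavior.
θ → constant (steady state). Damping (γ=3) dissipates the nonconstant modes; with Neumann BCs the spatial average obeys M''+γM'=0 and tends to a finite limit.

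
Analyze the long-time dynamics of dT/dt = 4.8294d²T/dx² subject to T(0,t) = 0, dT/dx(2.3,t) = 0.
Long-time behavior: T → 0. Heat escapes through the Dirichlet boundary.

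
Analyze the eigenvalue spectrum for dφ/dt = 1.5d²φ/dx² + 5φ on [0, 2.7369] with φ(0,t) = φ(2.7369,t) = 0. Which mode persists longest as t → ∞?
Eigenvalues: λₙ = 1.5n²π²/2.7369² - 5.
First three modes:
  n=1: λ₁ = 1.5π²/2.7369² - 5 ≈ -3.024
  n=2: λ₂ = 6π²/2.7369² - 5 ≈ 2.906
  n=3: λ₃ = 13.5π²/2.7369² - 5 ≈ 12.788
Since 1.5π²/2.7369² ≈ 1.976 < 5, λ₁ < 0.
The n=1 mode grows fastest (−λₙ is largest for n=1) → dominates.
Asymptotic: φ ~ c₁ sin(πx/2.7369) e^{3.024t} (exponential growth at rate −λ₁ ≈ 3.024).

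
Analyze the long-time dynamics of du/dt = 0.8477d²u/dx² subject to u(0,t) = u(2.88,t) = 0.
Long-time behavior: u → 0. Heat diffuses out through both boundaries.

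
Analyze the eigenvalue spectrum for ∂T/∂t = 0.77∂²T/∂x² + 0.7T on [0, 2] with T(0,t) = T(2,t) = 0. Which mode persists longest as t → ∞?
Eigenvalues: λₙ = 0.77n²π²/2² - 0.7.
First three modes:
  n=1: λ₁ = 0.77π²/2² - 0.7 ≈ 1.2
  n=2: λ₂ = 3.08π²/2² - 0.7 ≈ 6.9
  n=3: λ₃ = 6.93π²/2² - 0.7 ≈ 16.399
Since 0.77π²/2² ≈ 1.9 > 0.7, all λₙ > 0.
The n=1 mode decays slowest → dominates as t → ∞.
Asymptotic: T ~ c₁ sin(πx/2) e^{-λ₁t} with decay rate λ₁ ≈ 1.2.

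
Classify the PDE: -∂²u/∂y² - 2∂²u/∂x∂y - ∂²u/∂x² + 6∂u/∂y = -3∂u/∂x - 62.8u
Rewriting in standard form: -∂²u/∂x² - 2∂²u/∂x∂y - ∂²u/∂y² + 3∂u/∂x + 6∂u/∂y + 62.8u = 0. A = -1, B = -2, C = -1. Discriminant B² - 4AC = 0. Since 0 = 0, parabolic.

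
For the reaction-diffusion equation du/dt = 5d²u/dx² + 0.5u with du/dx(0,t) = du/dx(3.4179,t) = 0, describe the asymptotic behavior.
u grows unboundedly. With Neumann BCs the constant mode has diffusion eigenvalue 0, so any r > 0 makes it grow like e^(0.5t); solution grows exponentially.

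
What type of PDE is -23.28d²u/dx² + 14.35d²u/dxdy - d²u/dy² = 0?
With A = -23.28, B = 14.35, C = -1, the discriminant is 112.8025. This is a hyperbolic PDE.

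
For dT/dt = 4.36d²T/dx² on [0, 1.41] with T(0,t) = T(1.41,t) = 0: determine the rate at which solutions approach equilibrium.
Eigenvalues: λₙ = 4.36n²π²/1.41².
First three modes:
  n=1: λ₁ = 4.36π²/1.41² ≈ 21.645
  n=2: λ₂ = 17.44π²/1.41² ≈ 86.578 (4× faster decay)
  n=3: λ₃ = 39.24π²/1.41² ≈ 194.801 (9× faster decay)
As t → ∞, higher modes decay exponentially faster. The n=1 mode dominates: T ~ c₁ sin(πx/1.41) e^{-λ₁t}.
Decay rate: λ₁ = 4.36π²/1.41² ≈ 21.645.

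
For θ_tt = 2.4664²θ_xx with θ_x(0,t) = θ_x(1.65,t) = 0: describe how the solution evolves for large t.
θ oscillates about a mean that drifts linearly in t (generically unbounded; no decay). There is no damping, so the nonconstant modes persist as standing waves (energy conserved, no decay). But with Neumann conditions at both ends the constant mode has eigenvalue 0: the spatial mean M(t) of θ satisfies M'' = 0, so M(t) = M(0) + M'(0)·t. Unless the initial velocity has zero mean (∫θ_t(x,0)dx = 0), the solution grows linearly in t (unbounded, though not exponentially); if it does have zero mean, the solution stays bounded and simply oscillates.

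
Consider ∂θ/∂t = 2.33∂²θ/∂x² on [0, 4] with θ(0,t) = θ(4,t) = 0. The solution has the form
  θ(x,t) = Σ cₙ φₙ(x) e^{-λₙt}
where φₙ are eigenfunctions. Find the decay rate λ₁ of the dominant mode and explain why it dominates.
Eigenvalues: λₙ = 2.33n²π²/4².
First three modes:
  n=1: λ₁ = 2.33π²/4² ≈ 1.437
  n=2: λ₂ = 9.32π²/4² ≈ 5.749 (4× faster decay)
  n=3: λ₃ = 20.97π²/4² ≈ 12.935 (9× faster decay)
As t → ∞, higher modes decay exponentially faster. The n=1 mode dominates: θ ~ c₁ sin(πx/4) e^{-λ₁t}.
Decay rate: λ₁ = 2.33π²/4² ≈ 1.437.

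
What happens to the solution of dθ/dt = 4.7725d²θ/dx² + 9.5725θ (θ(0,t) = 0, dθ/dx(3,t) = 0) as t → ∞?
θ grows unboundedly. Reaction dominates diffusion (r=9.5725 > κπ²/(4L²)≈1.31); solution grows exponentially.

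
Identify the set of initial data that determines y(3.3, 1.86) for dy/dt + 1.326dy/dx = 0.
A single point: x = 0.83364. The characteristic through (3.3, 1.86) is x - 1.326t = const, so x = 3.3 - 1.326·1.86 = 0.83364.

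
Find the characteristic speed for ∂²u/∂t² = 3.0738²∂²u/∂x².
Speed = 3.0738. Information travels along characteristics x = x₀ ± 3.0738t.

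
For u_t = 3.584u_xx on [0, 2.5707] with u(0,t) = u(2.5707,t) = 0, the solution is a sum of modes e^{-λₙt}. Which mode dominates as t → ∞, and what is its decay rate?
Eigenvalues: λₙ = 3.584n²π²/2.5707².
First three modes:
  n=1: λ₁ = 3.584π²/2.5707² ≈ 5.353
  n=2: λ₂ = 14.336π²/2.5707² ≈ 21.41 (4× faster decay)
  n=3: λ₃ = 32.256π²/2.5707² ≈ 48.173 (9× faster decay)
As t → ∞, higher modes decay exponentially faster. The n=1 mode dominates: u ~ c₁ sin(πx/2.5707) e^{-λ₁t}.
Decay rate: λ₁ = 3.584π²/2.5707² ≈ 5.353.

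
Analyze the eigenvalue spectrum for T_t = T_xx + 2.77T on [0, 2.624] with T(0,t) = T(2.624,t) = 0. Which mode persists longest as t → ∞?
Eigenvalues: λₙ = n²π²/2.624² - 2.77.
First three modes:
  n=1: λ₁ = π²/2.624² - 2.77 ≈ -1.337
  n=2: λ₂ = 4π²/2.624² - 2.77 ≈ 2.964
  n=3: λ₃ = 9π²/2.624² - 2.77 ≈ 10.131
Since π²/2.624² ≈ 1.433 < 2.77, λ₁ < 0.
The n=1 mode grows fastest (−λₙ is largest for n=1) → dominates.
Asymptotic: T ~ c₁ sin(πx/2.624) e^{1.337t} (exponential growth at rate −λ₁ ≈ 1.337).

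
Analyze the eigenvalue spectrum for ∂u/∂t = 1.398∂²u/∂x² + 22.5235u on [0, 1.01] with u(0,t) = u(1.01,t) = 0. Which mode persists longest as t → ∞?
Eigenvalues: λₙ = 1.398n²π²/1.01² - 22.5235.
First three modes:
  n=1: λ₁ = 1.398π²/1.01² - 22.5235 ≈ -8.998
  n=2: λ₂ = 5.592π²/1.01² - 22.5235 ≈ 31.58
  n=3: λ₃ = 12.582π²/1.01² - 22.5235 ≈ 99.209
Since 1.398π²/1.01² ≈ 13.526 < 22.5235, λ₁ < 0.
The n=1 mode grows fastest (−λₙ is largest for n=1) → dominates.
Asymptotic: u ~ c₁ sin(πx/1.01) e^{8.998t} (exponential growth at rate −λ₁ ≈ 8.998).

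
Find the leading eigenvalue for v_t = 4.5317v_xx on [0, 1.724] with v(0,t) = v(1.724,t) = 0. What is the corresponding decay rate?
Eigenvalues: λₙ = 4.5317n²π²/1.724².
First three modes:
  n=1: λ₁ = 4.5317π²/1.724² ≈ 15.048
  n=2: λ₂ = 18.1268π²/1.724² ≈ 60.193 (4× faster decay)
  n=3: λ₃ = 40.7853π²/1.724² ≈ 135.434 (9× faster decay)
As t → ∞, higher modes decay exponentially faster. The n=1 mode dominates: v ~ c₁ sin(πx/1.724) e^{-λ₁t}.
Decay rate: λ₁ = 4.5317π²/1.724² ≈ 15.048.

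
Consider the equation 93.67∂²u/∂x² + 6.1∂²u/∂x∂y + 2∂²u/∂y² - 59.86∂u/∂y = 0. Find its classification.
Elliptic. (A = 93.67, B = 6.1, C = 2 gives B² - 4AC = -712.15.)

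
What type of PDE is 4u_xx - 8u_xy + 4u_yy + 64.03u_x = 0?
With A = 4, B = -8, C = 4, the discriminant is 0. This is a parabolic PDE.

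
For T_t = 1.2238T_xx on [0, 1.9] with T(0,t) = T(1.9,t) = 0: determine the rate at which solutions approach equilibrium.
Eigenvalues: λₙ = 1.2238n²π²/1.9².
First three modes:
  n=1: λ₁ = 1.2238π²/1.9² ≈ 3.346
  n=2: λ₂ = 4.8952π²/1.9² ≈ 13.383 (4× faster decay)
  n=3: λ₃ = 11.0142π²/1.9² ≈ 30.112 (9× faster decay)
As t → ∞, higher modes decay exponentially faster. The n=1 mode dominates: T ~ c₁ sin(πx/1.9) e^{-λ₁t}.
Decay rate: λ₁ = 1.2238π²/1.9² ≈ 3.346.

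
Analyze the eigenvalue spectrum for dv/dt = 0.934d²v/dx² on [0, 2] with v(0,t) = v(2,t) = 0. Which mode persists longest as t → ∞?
Eigenvalues: λₙ = 0.934n²π²/2².
First three modes:
  n=1: λ₁ = 0.934π²/2² ≈ 2.305
  n=2: λ₂ = 3.736π²/2² ≈ 9.218 (4× faster decay)
  n=3: λ₃ = 8.406π²/2² ≈ 20.741 (9× faster decay)
As t → ∞, higher modes decay exponentially faster. The n=1 mode dominates: v ~ c₁ sin(πx/2) e^{-λ₁t}.
Decay rate: λ₁ = 0.934π²/2² ≈ 2.305.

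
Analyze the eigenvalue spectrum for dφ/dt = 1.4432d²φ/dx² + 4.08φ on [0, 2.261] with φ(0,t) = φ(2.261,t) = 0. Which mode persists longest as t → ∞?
Eigenvalues: λₙ = 1.4432n²π²/2.261² - 4.08.
First three modes:
  n=1: λ₁ = 1.4432π²/2.261² - 4.08 ≈ -1.294
  n=2: λ₂ = 5.7728π²/2.261² - 4.08 ≈ 7.065
  n=3: λ₃ = 12.9888π²/2.261² - 4.08 ≈ 20.997
Since 1.4432π²/2.261² ≈ 2.786 < 4.08, λ₁ < 0.
The n=1 mode grows fastest (−λₙ is largest for n=1) → dominates.
Asymptotic: φ ~ c₁ sin(πx/2.261) e^{1.294t} (exponential growth at rate −λ₁ ≈ 1.294).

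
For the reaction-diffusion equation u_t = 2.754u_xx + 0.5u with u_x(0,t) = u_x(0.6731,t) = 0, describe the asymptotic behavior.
u grows unboundedly. With Neumann BCs the constant mode has diffusion eigenvalue 0, so any r > 0 makes it grow like e^(0.5t); solution grows exponentially.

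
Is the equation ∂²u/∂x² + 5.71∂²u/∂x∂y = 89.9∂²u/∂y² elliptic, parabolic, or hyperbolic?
Rewriting in standard form: ∂²u/∂x² + 5.71∂²u/∂x∂y - 89.9∂²u/∂y² = 0. Computing B² - 4AC with A = 1, B = 5.71, C = -89.9: discriminant = 392.2041 (positive). Answer: hyperbolic.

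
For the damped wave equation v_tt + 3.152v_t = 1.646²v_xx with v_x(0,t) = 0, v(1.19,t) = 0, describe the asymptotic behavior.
v → 0. Damping (γ=3.152) dissipates energy; oscillations decay exponentially.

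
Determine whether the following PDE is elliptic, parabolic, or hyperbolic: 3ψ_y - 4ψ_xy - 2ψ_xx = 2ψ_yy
Rewriting in standard form: -2ψ_xx - 4ψ_xy - 2ψ_yy + 3ψ_y = 0. Coefficients: A = -2, B = -4, C = -2. B² - 4AC = 0, which is zero, so the equation is parabolic.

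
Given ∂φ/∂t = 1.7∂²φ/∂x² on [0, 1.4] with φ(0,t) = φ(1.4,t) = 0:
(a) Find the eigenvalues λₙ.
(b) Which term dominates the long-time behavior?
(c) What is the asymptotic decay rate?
Eigenvalues: λₙ = 1.7n²π²/1.4².
First three modes:
  n=1: λ₁ = 1.7π²/1.4² ≈ 8.56
  n=2: λ₂ = 6.8π²/1.4² ≈ 34.241 (4× faster decay)
  n=3: λ₃ = 15.3π²/1.4² ≈ 77.043 (9× faster decay)
As t → ∞, higher modes decay exponentially faster. The n=1 mode dominates: φ ~ c₁ sin(πx/1.4) e^{-λ₁t}.
Decay rate: λ₁ = 1.7π²/1.4² ≈ 8.56.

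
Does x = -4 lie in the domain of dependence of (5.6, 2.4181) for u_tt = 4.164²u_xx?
Yes. The domain of dependence is [-4.4689684, 15.6689684], and -4 ∈ [-4.4689684, 15.6689684].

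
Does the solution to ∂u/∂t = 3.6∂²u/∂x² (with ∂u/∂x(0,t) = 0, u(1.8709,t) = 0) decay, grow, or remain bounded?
u → 0. Heat escapes through the Dirichlet boundary.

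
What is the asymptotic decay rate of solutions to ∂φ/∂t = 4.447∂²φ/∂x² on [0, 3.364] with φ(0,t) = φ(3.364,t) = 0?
Eigenvalues: λₙ = 4.447n²π²/3.364².
First three modes:
  n=1: λ₁ = 4.447π²/3.364² ≈ 3.878
  n=2: λ₂ = 17.788π²/3.364² ≈ 15.514 (4× faster decay)
  n=3: λ₃ = 40.023π²/3.364² ≈ 34.906 (9× faster decay)
As t → ∞, higher modes decay exponentially faster. The n=1 mode dominates: φ ~ c₁ sin(πx/3.364) e^{-λ₁t}.
Decay rate: λ₁ = 4.447π²/3.364² ≈ 3.878.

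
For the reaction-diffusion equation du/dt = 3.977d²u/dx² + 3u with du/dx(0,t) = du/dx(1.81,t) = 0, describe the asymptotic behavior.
u grows unboundedly. With Neumann BCs the constant mode has diffusion eigenvalue 0, so any r > 0 makes it grow like e^(3t); solution grows exponentially.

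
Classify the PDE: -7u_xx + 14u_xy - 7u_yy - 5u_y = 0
A = -7, B = 14, C = -7. Discriminant B² - 4AC = 0. Since 0 = 0, parabolic.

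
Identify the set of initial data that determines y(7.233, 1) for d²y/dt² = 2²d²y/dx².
Domain of dependence: [5.233, 9.233]. Signals travel at speed 2, so data within |x - 7.233| ≤ 2·1 = 2 can reach the point.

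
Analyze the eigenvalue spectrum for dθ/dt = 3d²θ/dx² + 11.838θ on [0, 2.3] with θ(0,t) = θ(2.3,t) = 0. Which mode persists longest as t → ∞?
Eigenvalues: λₙ = 3n²π²/2.3² - 11.838.
First three modes:
  n=1: λ₁ = 3π²/2.3² - 11.838 ≈ -6.241
  n=2: λ₂ = 12π²/2.3² - 11.838 ≈ 10.551
  n=3: λ₃ = 27π²/2.3² - 11.838 ≈ 38.536
Since 3π²/2.3² ≈ 5.597 < 11.838, λ₁ < 0.
The n=1 mode grows fastest (−λₙ is largest for n=1) → dominates.
Asymptotic: θ ~ c₁ sin(πx/2.3) e^{6.241t} (exponential growth at rate −λ₁ ≈ 6.241).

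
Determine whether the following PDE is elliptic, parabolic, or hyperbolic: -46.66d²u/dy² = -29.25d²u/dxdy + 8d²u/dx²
Rewriting in standard form: -8d²u/dx² + 29.25d²u/dxdy - 46.66d²u/dy² = 0. Coefficients: A = -8, B = 29.25, C = -46.66. B² - 4AC = -637.5575, which is negative, so the equation is elliptic.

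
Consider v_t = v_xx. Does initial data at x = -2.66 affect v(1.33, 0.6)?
Yes, for any finite x. The heat equation has infinite propagation speed, so all initial data affects all points at any t > 0.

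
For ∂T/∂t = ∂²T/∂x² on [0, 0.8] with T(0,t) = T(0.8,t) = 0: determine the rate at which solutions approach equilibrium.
Eigenvalues: λₙ = n²π²/0.8².
First three modes:
  n=1: λ₁ = π²/0.8² ≈ 15.421
  n=2: λ₂ = 4π²/0.8² ≈ 61.685 (4× faster decay)
  n=3: λ₃ = 9π²/0.8² ≈ 138.791 (9× faster decay)
As t → ∞, higher modes decay exponentially faster. The n=1 mode dominates: T ~ c₁ sin(πx/0.8) e^{-λ₁t}.
Decay rate: λ₁ = π²/0.8² ≈ 15.421.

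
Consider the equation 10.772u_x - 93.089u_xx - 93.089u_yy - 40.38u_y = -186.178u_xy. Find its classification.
Rewriting in standard form: -93.089u_xx + 186.178u_xy - 93.089u_yy + 10.772u_x - 40.38u_y = 0. Parabolic. (A = -93.089, B = 186.178, C = -93.089 gives B² - 4AC = 0.)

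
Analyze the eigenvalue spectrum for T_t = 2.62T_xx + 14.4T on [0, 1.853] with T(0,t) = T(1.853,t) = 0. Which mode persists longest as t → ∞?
Eigenvalues: λₙ = 2.62n²π²/1.853² - 14.4.
First three modes:
  n=1: λ₁ = 2.62π²/1.853² - 14.4 ≈ -6.869
  n=2: λ₂ = 10.48π²/1.853² - 14.4 ≈ 15.724
  n=3: λ₃ = 23.58π²/1.853² - 14.4 ≈ 53.379
Since 2.62π²/1.853² ≈ 7.531 < 14.4, λ₁ < 0.
The n=1 mode grows fastest (−λₙ is largest for n=1) → dominates.
Asymptotic: T ~ c₁ sin(πx/1.853) e^{6.869t} (exponential growth at rate −λ₁ ≈ 6.869).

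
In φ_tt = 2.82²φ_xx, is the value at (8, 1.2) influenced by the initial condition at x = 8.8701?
Yes. The domain of dependence is [4.616, 11.384], and 8.8701 ∈ [4.616, 11.384].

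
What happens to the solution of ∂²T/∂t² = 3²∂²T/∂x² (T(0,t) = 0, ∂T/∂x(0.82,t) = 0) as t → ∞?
T oscillates (no decay). Energy is conserved; the solution oscillates indefinitely as standing waves.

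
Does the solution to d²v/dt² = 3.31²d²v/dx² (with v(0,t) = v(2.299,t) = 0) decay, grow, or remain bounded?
v oscillates (no decay). Energy is conserved; the solution oscillates indefinitely as standing waves.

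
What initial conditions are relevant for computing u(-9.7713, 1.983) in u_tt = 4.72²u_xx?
Domain of dependence: [-19.13106, -0.41154]. Signals travel at speed 4.72, so data within |x - -9.7713| ≤ 4.72·1.983 = 9.35976 can reach the point.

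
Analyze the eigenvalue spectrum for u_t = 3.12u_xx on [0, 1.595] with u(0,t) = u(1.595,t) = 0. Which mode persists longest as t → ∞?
Eigenvalues: λₙ = 3.12n²π²/1.595².
First three modes:
  n=1: λ₁ = 3.12π²/1.595² ≈ 12.104
  n=2: λ₂ = 12.48π²/1.595² ≈ 48.416 (4× faster decay)
  n=3: λ₃ = 28.08π²/1.595² ≈ 108.937 (9× faster decay)
As t → ∞, higher modes decay exponentially faster. The n=1 mode dominates: u ~ c₁ sin(πx/1.595) e^{-λ₁t}.
Decay rate: λ₁ = 3.12π²/1.595² ≈ 12.104.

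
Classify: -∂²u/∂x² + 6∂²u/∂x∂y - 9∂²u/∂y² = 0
Parabolic (discriminant = 0).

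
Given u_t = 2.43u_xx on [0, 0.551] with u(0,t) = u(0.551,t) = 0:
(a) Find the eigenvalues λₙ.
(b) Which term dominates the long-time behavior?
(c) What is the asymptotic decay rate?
Eigenvalues: λₙ = 2.43n²π²/0.551².
First three modes:
  n=1: λ₁ = 2.43π²/0.551² ≈ 78.996
  n=2: λ₂ = 9.72π²/0.551² ≈ 315.982 (4× faster decay)
  n=3: λ₃ = 21.87π²/0.551² ≈ 710.96 (9× faster decay)
As t → ∞, higher modes decay exponentially faster. The n=1 mode dominates: u ~ c₁ sin(πx/0.551) e^{-λ₁t}.
Decay rate: λ₁ = 2.43π²/0.551² ≈ 78.996.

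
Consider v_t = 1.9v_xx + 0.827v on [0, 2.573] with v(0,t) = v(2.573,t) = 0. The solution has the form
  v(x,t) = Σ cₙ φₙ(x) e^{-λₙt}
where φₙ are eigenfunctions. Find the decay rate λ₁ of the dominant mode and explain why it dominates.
Eigenvalues: λₙ = 1.9n²π²/2.573² - 0.827.
First three modes:
  n=1: λ₁ = 1.9π²/2.573² - 0.827 ≈ 2.006
  n=2: λ₂ = 7.6π²/2.573² - 0.827 ≈ 10.503
  n=3: λ₃ = 17.1π²/2.573² - 0.827 ≈ 24.666
Since 1.9π²/2.573² ≈ 2.833 > 0.827, all λₙ > 0.
The n=1 mode decays slowest → dominates as t → ∞.
Asymptotic: v ~ c₁ sin(πx/2.573) e^{-λ₁t} with decay rate λ₁ ≈ 2.006.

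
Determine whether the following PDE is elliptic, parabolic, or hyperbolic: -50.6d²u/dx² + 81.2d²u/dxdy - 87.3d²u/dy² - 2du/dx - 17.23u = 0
Coefficients: A = -50.6, B = 81.2, C = -87.3. B² - 4AC = -11076.08, which is negative, so the equation is elliptic.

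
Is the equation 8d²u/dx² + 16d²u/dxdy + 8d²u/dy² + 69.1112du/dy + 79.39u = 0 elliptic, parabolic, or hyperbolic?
Computing B² - 4AC with A = 8, B = 16, C = 8: discriminant = 0 (zero). Answer: parabolic.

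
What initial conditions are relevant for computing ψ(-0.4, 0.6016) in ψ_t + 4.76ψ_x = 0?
A single point: x = -3.263616. The characteristic through (-0.4, 0.6016) is x - 4.76t = const, so x = -0.4 - 4.76·0.6016 = -3.263616.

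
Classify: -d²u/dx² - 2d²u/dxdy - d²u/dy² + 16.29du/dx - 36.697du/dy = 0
Parabolic (discriminant = 0).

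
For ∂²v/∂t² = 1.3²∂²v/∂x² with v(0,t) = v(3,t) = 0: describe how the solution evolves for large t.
v oscillates (no decay). Energy is conserved; the solution oscillates indefinitely as standing waves.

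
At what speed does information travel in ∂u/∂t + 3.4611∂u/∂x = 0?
Speed = 3.4611. Information travels along x - 3.4611t = const (rightward).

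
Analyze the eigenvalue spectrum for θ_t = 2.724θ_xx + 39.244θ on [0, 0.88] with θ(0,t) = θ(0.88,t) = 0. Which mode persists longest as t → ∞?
Eigenvalues: λₙ = 2.724n²π²/0.88² - 39.244.
First three modes:
  n=1: λ₁ = 2.724π²/0.88² - 39.244 ≈ -4.527
  n=2: λ₂ = 10.896π²/0.88² - 39.244 ≈ 99.624
  n=3: λ₃ = 24.516π²/0.88² - 39.244 ≈ 273.209
Since 2.724π²/0.88² ≈ 34.717 < 39.244, λ₁ < 0.
The n=1 mode grows fastest (−λₙ is largest for n=1) → dominates.
Asymptotic: θ ~ c₁ sin(πx/0.88) e^{4.527t} (exponential growth at rate −λ₁ ≈ 4.527).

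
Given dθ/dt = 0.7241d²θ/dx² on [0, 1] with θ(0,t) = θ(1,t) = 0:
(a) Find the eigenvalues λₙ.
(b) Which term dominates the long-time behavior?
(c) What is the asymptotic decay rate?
Eigenvalues: λₙ = 0.7241n²π².
First three modes:
  n=1: λ₁ = 0.7241π² ≈ 7.147
  n=2: λ₂ = 2.8964π² ≈ 28.586 (4× faster decay)
  n=3: λ₃ = 6.5169π² ≈ 64.319 (9× faster decay)
As t → ∞, higher modes decay exponentially faster. The n=1 mode dominates: θ ~ c₁ sin(πx) e^{-λ₁t}.
Decay rate: λ₁ = 0.7241π² ≈ 7.147.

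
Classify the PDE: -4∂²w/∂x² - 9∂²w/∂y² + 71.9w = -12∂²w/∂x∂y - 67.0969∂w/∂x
Rewriting in standard form: -4∂²w/∂x² + 12∂²w/∂x∂y - 9∂²w/∂y² + 67.0969∂w/∂x + 71.9w = 0. A = -4, B = 12, C = -9. Discriminant B² - 4AC = 0. Since 0 = 0, parabolic.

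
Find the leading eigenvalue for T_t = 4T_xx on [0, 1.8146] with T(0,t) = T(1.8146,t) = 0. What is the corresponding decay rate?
Eigenvalues: λₙ = 4n²π²/1.8146².
First three modes:
  n=1: λ₁ = 4π²/1.8146² ≈ 11.989
  n=2: λ₂ = 16π²/1.8146² ≈ 47.958 (4× faster decay)
  n=3: λ₃ = 36π²/1.8146² ≈ 107.905 (9× faster decay)
As t → ∞, higher modes decay exponentially faster. The n=1 mode dominates: T ~ c₁ sin(πx/1.8146) e^{-λ₁t}.
Decay rate: λ₁ = 4π²/1.8146² ≈ 11.989.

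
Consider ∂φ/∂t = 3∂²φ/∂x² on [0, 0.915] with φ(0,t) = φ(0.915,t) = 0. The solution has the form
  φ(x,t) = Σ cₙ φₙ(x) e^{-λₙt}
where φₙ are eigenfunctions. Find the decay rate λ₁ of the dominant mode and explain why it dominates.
Eigenvalues: λₙ = 3n²π²/0.915².
First three modes:
  n=1: λ₁ = 3π²/0.915² ≈ 35.365
  n=2: λ₂ = 12π²/0.915² ≈ 141.462 (4× faster decay)
  n=3: λ₃ = 27π²/0.915² ≈ 318.289 (9× faster decay)
As t → ∞, higher modes decay exponentially faster. The n=1 mode dominates: φ ~ c₁ sin(πx/0.915) e^{-λ₁t}.
Decay rate: λ₁ = 3π²/0.915² ≈ 35.365.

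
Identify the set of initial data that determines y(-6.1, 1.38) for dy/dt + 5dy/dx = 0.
A single point: x = -13. The characteristic through (-6.1, 1.38) is x - 5t = const, so x = -6.1 - 5·1.38 = -13.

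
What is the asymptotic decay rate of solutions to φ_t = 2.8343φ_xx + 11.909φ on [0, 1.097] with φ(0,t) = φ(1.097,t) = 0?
Eigenvalues: λₙ = 2.8343n²π²/1.097² - 11.909.
First three modes:
  n=1: λ₁ = 2.8343π²/1.097² - 11.909 ≈ 11.336
  n=2: λ₂ = 11.3372π²/1.097² - 11.909 ≈ 81.072
  n=3: λ₃ = 25.5087π²/1.097² - 11.909 ≈ 197.297
Since 2.8343π²/1.097² ≈ 23.245 > 11.909, all λₙ > 0.
The n=1 mode decays slowest → dominates as t → ∞.
Asymptotic: φ ~ c₁ sin(πx/1.097) e^{-λ₁t} with decay rate λ₁ ≈ 11.336.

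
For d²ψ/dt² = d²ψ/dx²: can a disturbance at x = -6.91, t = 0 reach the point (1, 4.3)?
No. The domain of dependence is [-3.3, 5.3], and -6.91 is outside this interval.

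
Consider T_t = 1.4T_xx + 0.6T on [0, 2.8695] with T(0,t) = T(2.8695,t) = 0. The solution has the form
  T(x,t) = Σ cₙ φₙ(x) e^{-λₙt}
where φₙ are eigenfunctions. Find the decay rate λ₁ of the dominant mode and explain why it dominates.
Eigenvalues: λₙ = 1.4n²π²/2.8695² - 0.6.
First three modes:
  n=1: λ₁ = 1.4π²/2.8695² - 0.6 ≈ 1.078
  n=2: λ₂ = 5.6π²/2.8695² - 0.6 ≈ 6.112
  n=3: λ₃ = 12.6π²/2.8695² - 0.6 ≈ 14.503
Since 1.4π²/2.8695² ≈ 1.678 > 0.6, all λₙ > 0.
The n=1 mode decays slowest → dominates as t → ∞.
Asymptotic: T ~ c₁ sin(πx/2.8695) e^{-λ₁t} with decay rate λ₁ ≈ 1.078.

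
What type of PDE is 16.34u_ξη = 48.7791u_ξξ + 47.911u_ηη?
Rewriting in standard form: -48.7791u_ξξ + 16.34u_ξη - 47.911u_ηη = 0. With A = -48.7791, B = 16.34, C = -47.911, the discriminant is -9081.2262404. This is an elliptic PDE.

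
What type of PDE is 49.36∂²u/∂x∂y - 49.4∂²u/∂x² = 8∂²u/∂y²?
Rewriting in standard form: -49.4∂²u/∂x² + 49.36∂²u/∂x∂y - 8∂²u/∂y² = 0. With A = -49.4, B = 49.36, C = -8, the discriminant is 855.6096. This is a hyperbolic PDE.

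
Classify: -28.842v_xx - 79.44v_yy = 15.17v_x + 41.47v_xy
Rewriting in standard form: -28.842v_xx - 41.47v_xy - 79.44v_yy - 15.17v_x = 0. Elliptic (discriminant = -7445.07302).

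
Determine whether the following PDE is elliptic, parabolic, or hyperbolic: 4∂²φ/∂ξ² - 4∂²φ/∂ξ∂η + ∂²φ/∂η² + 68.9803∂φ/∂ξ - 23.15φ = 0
Coefficients: A = 4, B = -4, C = 1. B² - 4AC = 0, which is zero, so the equation is parabolic.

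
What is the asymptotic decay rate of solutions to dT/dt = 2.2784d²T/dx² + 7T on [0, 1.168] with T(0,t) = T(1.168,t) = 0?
Eigenvalues: λₙ = 2.2784n²π²/1.168² - 7.
First three modes:
  n=1: λ₁ = 2.2784π²/1.168² - 7 ≈ 9.483
  n=2: λ₂ = 9.1136π²/1.168² - 7 ≈ 58.933
  n=3: λ₃ = 20.5056π²/1.168² - 7 ≈ 141.35
Since 2.2784π²/1.168² ≈ 16.483 > 7, all λₙ > 0.
The n=1 mode decays slowest → dominates as t → ∞.
Asymptotic: T ~ c₁ sin(πx/1.168) e^{-λ₁t} with decay rate λ₁ ≈ 9.483.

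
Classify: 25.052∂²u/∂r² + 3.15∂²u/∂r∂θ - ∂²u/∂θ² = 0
Hyperbolic (discriminant = 110.1305).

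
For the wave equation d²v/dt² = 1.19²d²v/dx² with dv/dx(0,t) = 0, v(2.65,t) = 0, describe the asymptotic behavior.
v oscillates (no decay). Energy is conserved; the solution oscillates indefinitely as standing waves.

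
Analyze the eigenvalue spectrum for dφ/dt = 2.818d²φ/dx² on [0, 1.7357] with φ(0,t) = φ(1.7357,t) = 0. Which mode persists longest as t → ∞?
Eigenvalues: λₙ = 2.818n²π²/1.7357².
First three modes:
  n=1: λ₁ = 2.818π²/1.7357² ≈ 9.232
  n=2: λ₂ = 11.272π²/1.7357² ≈ 36.928 (4× faster decay)
  n=3: λ₃ = 25.362π²/1.7357² ≈ 83.087 (9× faster decay)
As t → ∞, higher modes decay exponentially faster. The n=1 mode dominates: φ ~ c₁ sin(πx/1.7357) e^{-λ₁t}.
Decay rate: λ₁ = 2.818π²/1.7357² ≈ 9.232.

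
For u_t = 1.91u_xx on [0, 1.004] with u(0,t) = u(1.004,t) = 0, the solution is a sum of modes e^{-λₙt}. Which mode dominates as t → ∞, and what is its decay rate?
Eigenvalues: λₙ = 1.91n²π²/1.004².
First three modes:
  n=1: λ₁ = 1.91π²/1.004² ≈ 18.701
  n=2: λ₂ = 7.64π²/1.004² ≈ 74.804 (4× faster decay)
  n=3: λ₃ = 17.19π²/1.004² ≈ 168.309 (9× faster decay)
As t → ∞, higher modes decay exponentially faster. The n=1 mode dominates: u ~ c₁ sin(πx/1.004) e^{-λ₁t}.
Decay rate: λ₁ = 1.91π²/1.004² ≈ 18.701.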